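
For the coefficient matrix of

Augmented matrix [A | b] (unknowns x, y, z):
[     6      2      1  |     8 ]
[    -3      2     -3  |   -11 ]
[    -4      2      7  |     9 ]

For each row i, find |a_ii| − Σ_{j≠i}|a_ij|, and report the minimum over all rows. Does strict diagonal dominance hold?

-4

row 1: |6| − (2+1) = 3
row 2: |2| − (3+3) = -4
row 3: |7| − (4+2) = 1
minimum over rows = -4 → not strictly diagonally dominant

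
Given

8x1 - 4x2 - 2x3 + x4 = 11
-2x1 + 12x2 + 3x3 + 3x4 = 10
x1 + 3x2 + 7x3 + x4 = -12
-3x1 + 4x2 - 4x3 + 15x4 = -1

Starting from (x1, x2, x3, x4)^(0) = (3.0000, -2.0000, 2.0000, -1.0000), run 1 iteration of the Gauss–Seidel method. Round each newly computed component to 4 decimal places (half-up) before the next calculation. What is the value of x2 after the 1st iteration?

0.7500

Iteration 1:
  x1 = (11 - (-4)·-2.0000 - (-2)·2.0000 - (1)·-1.0000) / (8) = 1.0000
  x2 = (10 - (-2)·1.0000 - (3)·2.0000 - (3)·-1.0000) / (12) = 0.7500
  x3 = (-12 - (1)·1.0000 - (3)·0.7500 - (1)·-1.0000) / (7) = -2.0357
  x4 = (-1 - (-3)·1.0000 - (4)·0.7500 - (-4)·-2.0357) / (15) = -0.6095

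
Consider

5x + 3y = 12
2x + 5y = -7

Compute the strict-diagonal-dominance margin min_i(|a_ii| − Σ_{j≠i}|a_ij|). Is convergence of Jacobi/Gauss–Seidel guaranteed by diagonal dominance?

2

row 1: |5| − (3) = 2
row 2: |5| − (2) = 3
minimum over rows = 2 → strictly diagonally dominant (convergence guaranteed)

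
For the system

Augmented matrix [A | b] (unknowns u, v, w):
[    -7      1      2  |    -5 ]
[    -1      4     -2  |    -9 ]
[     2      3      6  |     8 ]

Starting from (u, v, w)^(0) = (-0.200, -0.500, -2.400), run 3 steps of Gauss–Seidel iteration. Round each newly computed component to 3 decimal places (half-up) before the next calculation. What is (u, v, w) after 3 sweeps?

Iteration 1:
  u = (-5 - (1)·-0.500 - (2)·-2.400) / (-7) = -0.043
  v = (-9 - (-1)·-0.043 - (-2)·-2.400) / (4) = -3.461
  w = (8 - (2)·-0.043 - (3)·-3.461) / (6) = 3.078
Iteration 2:
  u = (-5 - (1)·-3.461 - (2)·3.078) / (-7) = 1.099
  v = (-9 - (-1)·1.099 - (-2)·3.078) / (4) = -0.436
  w = (8 - (2)·1.099 - (3)·-0.436) / (6) = 1.185
Iteration 3:
  u = (-5 - (1)·-0.436 - (2)·1.185) / (-7) = 0.991
  v = (-9 - (-1)·0.991 - (-2)·1.185) / (4) = -1.410
  w = (8 - (2)·0.991 - (3)·-1.410) / (6) = 1.708

(0.991, -1.410, 1.708)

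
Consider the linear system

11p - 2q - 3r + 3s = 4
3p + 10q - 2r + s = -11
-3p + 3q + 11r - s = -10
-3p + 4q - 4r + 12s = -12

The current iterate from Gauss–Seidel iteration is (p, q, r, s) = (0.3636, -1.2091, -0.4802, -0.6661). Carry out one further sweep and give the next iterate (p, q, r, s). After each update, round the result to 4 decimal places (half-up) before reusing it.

(0.1945, -1.1878, -0.5927, -0.7530)

One sweep:
  p = (4 - (-2)·-1.2091 - (-3)·-0.4802 - (3)·-0.6661) / (11) = 0.1945
  q = (-11 - (3)·0.1945 - (-2)·-0.4802 - (1)·-0.6661) / (10) = -1.1878
  r = (-10 - (-3)·0.1945 - (3)·-1.1878 - (-1)·-0.6661) / (11) = -0.5927
  s = (-12 - (-3)·0.1945 - (4)·-1.1878 - (-4)·-0.5927) / (12) = -0.7530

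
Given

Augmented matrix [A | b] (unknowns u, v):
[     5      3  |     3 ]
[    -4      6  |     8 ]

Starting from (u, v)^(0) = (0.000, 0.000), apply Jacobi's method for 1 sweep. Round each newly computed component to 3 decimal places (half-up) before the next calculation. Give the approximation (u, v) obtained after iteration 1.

(0.600, 1.333)

Iteration 1:
  u = (3 - (3)·0.000) / (5) = 0.600
  v = (8 - (-4)·0.000) / (6) = 1.333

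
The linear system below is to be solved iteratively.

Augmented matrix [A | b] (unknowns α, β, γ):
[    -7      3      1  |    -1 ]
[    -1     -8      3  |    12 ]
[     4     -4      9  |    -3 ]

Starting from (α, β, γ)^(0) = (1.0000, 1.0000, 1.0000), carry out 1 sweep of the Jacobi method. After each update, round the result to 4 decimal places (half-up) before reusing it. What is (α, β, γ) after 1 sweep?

(0.7143, -1.2500, -0.3333)

Iteration 1:
  α = (-1 - (3)·1.0000 - (1)·1.0000) / (-7) = 0.7143
  β = (12 - (-1)·1.0000 - (3)·1.0000) / (-8) = -1.2500
  γ = (-3 - (4)·1.0000 - (-4)·1.0000) / (9) = -0.3333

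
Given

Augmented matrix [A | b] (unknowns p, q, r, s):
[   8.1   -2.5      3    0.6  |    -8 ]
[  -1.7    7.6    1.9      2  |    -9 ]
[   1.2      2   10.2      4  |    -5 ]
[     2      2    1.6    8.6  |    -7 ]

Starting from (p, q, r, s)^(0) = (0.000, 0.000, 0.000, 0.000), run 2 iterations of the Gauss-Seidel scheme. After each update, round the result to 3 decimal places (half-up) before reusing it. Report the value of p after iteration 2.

-1.367

Iteration 1:
  p = (-8 - (-2.5)·0.000 - (3)·0.000 - (0.6)·0.000) / (8.1) = -0.988
  q = (-9 - (-1.7)·-0.988 - (1.9)·0.000 - (2)·0.000) / (7.6) = -1.405
  r = (-5 - (1.2)·-0.988 - (2)·-1.405 - (4)·0.000) / (10.2) = -0.098
  s = (-7 - (2)·-0.988 - (2)·-1.405 - (1.6)·-0.098) / (8.6) = -0.239
Iteration 2:
  p = (-8 - (-2.5)·-1.405 - (3)·-0.098 - (0.6)·-0.239) / (8.1) = -1.367
  q = (-9 - (-1.7)·-1.367 - (1.9)·-0.098 - (2)·-0.239) / (7.6) = -1.403
  r = (-5 - (1.2)·-1.367 - (2)·-1.403 - (4)·-0.239) / (10.2) = 0.039
  s = (-7 - (2)·-1.367 - (2)·-1.403 - (1.6)·0.039) / (8.6) = -0.177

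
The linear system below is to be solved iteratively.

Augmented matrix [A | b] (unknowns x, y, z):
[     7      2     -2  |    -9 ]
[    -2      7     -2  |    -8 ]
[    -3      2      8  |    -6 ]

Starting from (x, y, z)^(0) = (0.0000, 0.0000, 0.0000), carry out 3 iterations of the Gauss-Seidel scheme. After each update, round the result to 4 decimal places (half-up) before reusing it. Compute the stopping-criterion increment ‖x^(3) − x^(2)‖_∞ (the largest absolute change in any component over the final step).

0.0882

Iteration 1:
  x = (-9 - (2)·0.0000 - (-2)·0.0000) / (7) = -1.2857
  y = (-8 - (-2)·-1.2857 - (-2)·0.0000) / (7) = -1.5102
  z = (-6 - (-3)·-1.2857 - (2)·-1.5102) / (8) = -0.8546
Iteration 2:
  x = (-9 - (2)·-1.5102 - (-2)·-0.8546) / (7) = -1.0984
  y = (-8 - (-2)·-1.0984 - (-2)·-0.8546) / (7) = -1.7009
  z = (-6 - (-3)·-1.0984 - (2)·-1.7009) / (8) = -0.7367
Iteration 3:
  x = (-9 - (2)·-1.7009 - (-2)·-0.7367) / (7) = -1.0102
  y = (-8 - (-2)·-1.0102 - (-2)·-0.7367) / (7) = -1.6420
  z = (-6 - (-3)·-1.0102 - (2)·-1.6420) / (8) = -0.7183
Change: (0.0882, 0.0589, 0.0184) → max |·| = 0.0882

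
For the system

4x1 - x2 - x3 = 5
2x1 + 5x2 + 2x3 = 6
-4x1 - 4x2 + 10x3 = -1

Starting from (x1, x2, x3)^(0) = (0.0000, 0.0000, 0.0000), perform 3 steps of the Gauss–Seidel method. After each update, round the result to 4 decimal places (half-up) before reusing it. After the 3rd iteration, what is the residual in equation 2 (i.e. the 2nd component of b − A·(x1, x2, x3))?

0.0440

Iteration 1:
  x1 = (5 - (-1)·0.0000 - (-1)·0.0000) / (4) = 1.2500
  x2 = (6 - (2)·1.2500 - (2)·0.0000) / (5) = 0.7000
  x3 = (-1 - (-4)·1.2500 - (-4)·0.7000) / (10) = 0.6800
Iteration 2:
  x1 = (5 - (-1)·0.7000 - (-1)·0.6800) / (4) = 1.5950
  x2 = (6 - (2)·1.5950 - (2)·0.6800) / (5) = 0.2900
  x3 = (-1 - (-4)·1.5950 - (-4)·0.2900) / (10) = 0.6540
Iteration 3:
  x1 = (5 - (-1)·0.2900 - (-1)·0.6540) / (4) = 1.4860
  x2 = (6 - (2)·1.4860 - (2)·0.6540) / (5) = 0.3440
  x3 = (-1 - (-4)·1.4860 - (-4)·0.3440) / (10) = 0.6320
Residual b − A·x = (0.0320, 0.0440, 0.0000)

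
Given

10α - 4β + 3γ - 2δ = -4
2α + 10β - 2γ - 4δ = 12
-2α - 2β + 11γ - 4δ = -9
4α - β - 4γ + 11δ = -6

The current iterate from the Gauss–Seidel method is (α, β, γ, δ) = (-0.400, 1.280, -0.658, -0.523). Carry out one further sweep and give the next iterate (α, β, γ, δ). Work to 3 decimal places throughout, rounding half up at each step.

(0.205, 0.818, -0.822, -0.845)

One sweep:
  α = (-4 - (-4)·1.280 - (3)·-0.658 - (-2)·-0.523) / (10) = 0.205
  β = (12 - (2)·0.205 - (-2)·-0.658 - (-4)·-0.523) / (10) = 0.818
  γ = (-9 - (-2)·0.205 - (-2)·0.818 - (-4)·-0.523) / (11) = -0.822
  δ = (-6 - (4)·0.205 - (-1)·0.818 - (-4)·-0.822) / (11) = -0.845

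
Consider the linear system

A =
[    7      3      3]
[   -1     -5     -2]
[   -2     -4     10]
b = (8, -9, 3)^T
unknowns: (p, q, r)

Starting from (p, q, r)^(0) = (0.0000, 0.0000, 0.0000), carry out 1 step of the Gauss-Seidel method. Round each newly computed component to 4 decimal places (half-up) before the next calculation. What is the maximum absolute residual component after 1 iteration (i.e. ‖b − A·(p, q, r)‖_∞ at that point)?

8.1858

Iteration 1:
  p = (8 - (3)·0.0000 - (3)·0.0000) / (7) = 1.1429
  q = (-9 - (-1)·1.1429 - (-2)·0.0000) / (-5) = 1.5714
  r = (3 - (-2)·1.1429 - (-4)·1.5714) / (10) = 1.1571
Residual b − A·x = (-8.1858, 2.3141, 0.0004); ∞-norm = 8.1858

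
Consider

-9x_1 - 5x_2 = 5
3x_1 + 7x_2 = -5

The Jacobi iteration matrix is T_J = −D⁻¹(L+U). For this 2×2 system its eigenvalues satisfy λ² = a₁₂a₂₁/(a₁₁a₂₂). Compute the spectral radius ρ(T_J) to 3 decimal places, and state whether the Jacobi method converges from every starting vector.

0.488

a₁₂a₂₁/(a₁₁a₂₂) = (-5)·(3) / ((-9)·(7)) = 0.238095
ρ = √|0.238095| = √0.238095 = 0.488
ρ < 1, so Jacobi converges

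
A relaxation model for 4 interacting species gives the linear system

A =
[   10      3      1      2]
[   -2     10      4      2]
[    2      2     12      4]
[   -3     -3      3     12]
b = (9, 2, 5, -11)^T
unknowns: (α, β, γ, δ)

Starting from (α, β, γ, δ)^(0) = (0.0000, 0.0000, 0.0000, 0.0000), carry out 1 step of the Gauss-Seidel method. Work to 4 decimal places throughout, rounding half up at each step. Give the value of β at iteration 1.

Iteration 1:
  α = (9 - (3)·0.0000 - (1)·0.0000 - (2)·0.0000) / (10) = 0.9000
  β = (2 - (-2)·0.9000 - (4)·0.0000 - (2)·0.0000) / (10) = 0.3800
  γ = (5 - (2)·0.9000 - (2)·0.3800 - (4)·0.0000) / (12) = 0.2033
  δ = (-11 - (-3)·0.9000 - (-3)·0.3800 - (3)·0.2033) / (12) = -0.6475

0.3800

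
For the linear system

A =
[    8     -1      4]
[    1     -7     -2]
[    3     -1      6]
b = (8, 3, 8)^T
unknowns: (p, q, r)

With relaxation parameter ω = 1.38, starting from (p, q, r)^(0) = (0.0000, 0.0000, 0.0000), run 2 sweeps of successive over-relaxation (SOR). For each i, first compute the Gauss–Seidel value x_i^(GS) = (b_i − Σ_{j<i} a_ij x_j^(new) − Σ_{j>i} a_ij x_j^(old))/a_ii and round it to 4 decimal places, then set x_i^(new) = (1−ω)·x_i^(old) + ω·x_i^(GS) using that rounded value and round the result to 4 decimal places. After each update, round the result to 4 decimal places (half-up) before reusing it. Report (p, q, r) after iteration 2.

Iteration 1:
  p: GS value = (8 - (-1)·0.0000 - (4)·0.0000) / (8) = 1.0000;  p ← (1−ω)·0.0000 + ω·1.0000 = 1.3800
  q: GS value = (3 - (1)·1.3800 - (-2)·0.0000) / (-7) = -0.2314;  q ← (1−ω)·0.0000 + ω·-0.2314 = -0.3193
  r: GS value = (8 - (3)·1.3800 - (-1)·-0.3193) / (6) = 0.5901;  r ← (1−ω)·0.0000 + ω·0.5901 = 0.8143
Iteration 2:
  p: GS value = (8 - (-1)·-0.3193 - (4)·0.8143) / (8) = 0.5529;  p ← (1−ω)·1.3800 + ω·0.5529 = 0.2386
  q: GS value = (3 - (1)·0.2386 - (-2)·0.8143) / (-7) = -0.6271;  q ← (1−ω)·-0.3193 + ω·-0.6271 = -0.7441
  r: GS value = (8 - (3)·0.2386 - (-1)·-0.7441) / (6) = 1.0900;  r ← (1−ω)·0.8143 + ω·1.0900 = 1.1948

(0.2386, -0.7441, 1.1948)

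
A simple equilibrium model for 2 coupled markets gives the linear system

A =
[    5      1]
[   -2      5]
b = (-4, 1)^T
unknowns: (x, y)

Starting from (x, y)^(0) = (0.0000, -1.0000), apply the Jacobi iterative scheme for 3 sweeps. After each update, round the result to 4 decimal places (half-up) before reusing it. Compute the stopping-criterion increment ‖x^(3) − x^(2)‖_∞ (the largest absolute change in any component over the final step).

0.0960

Iteration 1:
  x = (-4 - (1)·-1.0000) / (5) = -0.6000
  y = (1 - (-2)·0.0000) / (5) = 0.2000
Iteration 2:
  x = (-4 - (1)·0.2000) / (5) = -0.8400
  y = (1 - (-2)·-0.6000) / (5) = -0.0400
Iteration 3:
  x = (-4 - (1)·-0.0400) / (5) = -0.7920
  y = (1 - (-2)·-0.8400) / (5) = -0.1360
Change: (0.0480, -0.0960) → max |·| = 0.0960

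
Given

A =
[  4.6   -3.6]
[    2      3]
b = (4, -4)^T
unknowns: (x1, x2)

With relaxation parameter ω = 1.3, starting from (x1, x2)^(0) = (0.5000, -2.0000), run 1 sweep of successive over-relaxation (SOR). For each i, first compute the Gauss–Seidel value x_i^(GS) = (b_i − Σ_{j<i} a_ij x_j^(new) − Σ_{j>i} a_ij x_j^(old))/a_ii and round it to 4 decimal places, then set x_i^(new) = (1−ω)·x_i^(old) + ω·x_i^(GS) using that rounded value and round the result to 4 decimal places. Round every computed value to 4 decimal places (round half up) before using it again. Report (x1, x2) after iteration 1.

Iteration 1:
  x1: GS value = (4 - (-3.6)·-2.0000) / (4.6) = -0.6957;  x1 ← (1−ω)·0.5000 + ω·-0.6957 = -1.0544
  x2: GS value = (-4 - (2)·-1.0544) / (3) = -0.6304;  x2 ← (1−ω)·-2.0000 + ω·-0.6304 = -0.2195

(-1.0544, -0.2195)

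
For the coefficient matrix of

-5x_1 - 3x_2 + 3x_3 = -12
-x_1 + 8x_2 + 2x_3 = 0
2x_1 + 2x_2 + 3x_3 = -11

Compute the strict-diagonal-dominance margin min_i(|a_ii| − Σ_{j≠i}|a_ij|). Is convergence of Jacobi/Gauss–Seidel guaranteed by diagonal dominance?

row 1: |-5| − (3+3) = -1
row 2: |8| − (1+2) = 5
row 3: |3| − (2+2) = -1
minimum over rows = -1 → not strictly diagonally dominant

-1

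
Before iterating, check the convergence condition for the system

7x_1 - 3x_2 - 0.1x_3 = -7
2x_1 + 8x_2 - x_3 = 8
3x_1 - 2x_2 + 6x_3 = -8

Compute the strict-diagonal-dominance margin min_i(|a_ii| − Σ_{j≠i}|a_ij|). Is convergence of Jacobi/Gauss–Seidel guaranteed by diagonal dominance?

1

row 1: |7| − (3+0.1) = 3.9
row 2: |8| − (2+1) = 5
row 3: |6| − (3+2) = 1
minimum over rows = 1 → strictly diagonally dominant (convergence guaranteed)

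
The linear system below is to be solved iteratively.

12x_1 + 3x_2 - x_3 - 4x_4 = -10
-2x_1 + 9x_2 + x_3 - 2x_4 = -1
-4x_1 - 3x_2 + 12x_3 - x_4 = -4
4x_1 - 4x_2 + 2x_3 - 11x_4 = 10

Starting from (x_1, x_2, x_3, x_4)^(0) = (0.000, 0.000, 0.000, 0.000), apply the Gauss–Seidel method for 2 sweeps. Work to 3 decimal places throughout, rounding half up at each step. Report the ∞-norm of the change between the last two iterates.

0.393

Iteration 1:
  x_1 = (-10 - (3)·0.000 - (-1)·0.000 - (-4)·0.000) / (12) = -0.833
  x_2 = (-1 - (-2)·-0.833 - (1)·0.000 - (-2)·0.000) / (9) = -0.296
  x_3 = (-4 - (-4)·-0.833 - (-3)·-0.296 - (-1)·0.000) / (12) = -0.685
  x_4 = (10 - (4)·-0.833 - (-4)·-0.296 - (2)·-0.685) / (-11) = -1.229
Iteration 2:
  x_1 = (-10 - (3)·-0.296 - (-1)·-0.685 - (-4)·-1.229) / (12) = -1.226
  x_2 = (-1 - (-2)·-1.226 - (1)·-0.685 - (-2)·-1.229) / (9) = -0.581
  x_3 = (-4 - (-4)·-1.226 - (-3)·-0.581 - (-1)·-1.229) / (12) = -0.990
  x_4 = (10 - (4)·-1.226 - (-4)·-0.581 - (2)·-0.990) / (-11) = -1.324
Change: (-0.393, -0.285, -0.305, -0.095) → max |·| = 0.393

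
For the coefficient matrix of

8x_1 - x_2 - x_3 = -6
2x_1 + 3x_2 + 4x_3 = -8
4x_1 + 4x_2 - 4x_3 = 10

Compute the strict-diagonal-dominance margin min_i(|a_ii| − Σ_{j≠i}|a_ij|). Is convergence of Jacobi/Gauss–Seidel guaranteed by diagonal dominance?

-4

row 1: |8| − (1+1) = 6
row 2: |3| − (2+4) = -3
row 3: |-4| − (4+4) = -4
minimum over rows = -4 → not strictly diagonally dominant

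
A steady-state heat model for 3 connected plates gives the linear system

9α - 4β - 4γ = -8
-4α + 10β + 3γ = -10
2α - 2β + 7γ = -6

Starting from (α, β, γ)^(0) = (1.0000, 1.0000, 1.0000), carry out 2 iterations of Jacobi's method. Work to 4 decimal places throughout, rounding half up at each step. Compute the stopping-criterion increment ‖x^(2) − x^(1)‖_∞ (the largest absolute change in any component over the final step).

Iteration 1:
  α = (-8 - (-4)·1.0000 - (-4)·1.0000) / (9) = 0.0000
  β = (-10 - (-4)·1.0000 - (3)·1.0000) / (10) = -0.9000
  γ = (-6 - (2)·1.0000 - (-2)·1.0000) / (7) = -0.8571
Iteration 2:
  α = (-8 - (-4)·-0.9000 - (-4)·-0.8571) / (9) = -1.6698
  β = (-10 - (-4)·0.0000 - (3)·-0.8571) / (10) = -0.7429
  γ = (-6 - (2)·0.0000 - (-2)·-0.9000) / (7) = -1.1143
Change: (-1.6698, 0.1571, -0.2572) → max |·| = 1.6698

1.6698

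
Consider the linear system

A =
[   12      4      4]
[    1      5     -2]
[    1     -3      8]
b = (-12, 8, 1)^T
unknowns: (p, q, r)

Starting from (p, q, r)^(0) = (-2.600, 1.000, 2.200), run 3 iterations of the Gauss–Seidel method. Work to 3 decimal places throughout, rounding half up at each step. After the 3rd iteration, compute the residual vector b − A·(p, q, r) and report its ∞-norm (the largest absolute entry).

0.196

Iteration 1:
  p = (-12 - (4)·1.000 - (4)·2.200) / (12) = -2.067
  q = (8 - (1)·-2.067 - (-2)·2.200) / (5) = 2.893
  r = (1 - (1)·-2.067 - (-3)·2.893) / (8) = 1.468
Iteration 2:
  p = (-12 - (4)·2.893 - (4)·1.468) / (12) = -2.454
  q = (8 - (1)·-2.454 - (-2)·1.468) / (5) = 2.678
  r = (1 - (1)·-2.454 - (-3)·2.678) / (8) = 1.436
Iteration 3:
  p = (-12 - (4)·2.678 - (4)·1.436) / (12) = -2.371
  q = (8 - (1)·-2.371 - (-2)·1.436) / (5) = 2.649
  r = (1 - (1)·-2.371 - (-3)·2.649) / (8) = 1.415
Residual b − A·x = (0.196, -0.044, -0.002); ∞-norm = 0.196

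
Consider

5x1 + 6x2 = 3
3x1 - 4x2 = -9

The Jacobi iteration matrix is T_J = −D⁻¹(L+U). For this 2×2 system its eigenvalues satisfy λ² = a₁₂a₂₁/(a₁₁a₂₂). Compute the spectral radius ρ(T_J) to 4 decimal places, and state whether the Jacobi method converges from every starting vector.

a₁₂a₂₁/(a₁₁a₂₂) = (6)·(3) / ((5)·(-4)) = -0.900000
ρ = √|-0.900000| = √0.900000 = 0.9487
ρ < 1, so Jacobi converges

0.9487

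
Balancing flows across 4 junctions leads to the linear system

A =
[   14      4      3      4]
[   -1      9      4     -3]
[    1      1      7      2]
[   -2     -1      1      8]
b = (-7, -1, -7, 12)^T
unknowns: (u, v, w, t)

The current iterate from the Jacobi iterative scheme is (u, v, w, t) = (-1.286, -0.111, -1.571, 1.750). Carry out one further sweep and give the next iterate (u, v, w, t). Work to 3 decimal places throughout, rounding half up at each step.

One sweep:
  u = (-7 - (4)·-0.111 - (3)·-1.571 - (4)·1.750) / (14) = -0.632
  v = (-1 - (-1)·-1.286 - (4)·-1.571 - (-3)·1.750) / (9) = 1.028
  w = (-7 - (1)·-1.286 - (1)·-0.111 - (2)·1.750) / (7) = -1.300
  t = (12 - (-2)·-1.286 - (-1)·-0.111 - (1)·-1.571) / (8) = 1.361

(-0.632, 1.028, -1.300, 1.361)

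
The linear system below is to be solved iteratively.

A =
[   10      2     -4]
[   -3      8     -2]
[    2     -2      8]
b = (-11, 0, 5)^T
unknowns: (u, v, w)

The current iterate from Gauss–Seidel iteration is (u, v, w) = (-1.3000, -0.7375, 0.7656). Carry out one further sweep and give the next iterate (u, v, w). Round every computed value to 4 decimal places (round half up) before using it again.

One sweep:
  u = (-11 - (2)·-0.7375 - (-4)·0.7656) / (10) = -0.6463
  v = (0 - (-3)·-0.6463 - (-2)·0.7656) / (8) = -0.0510
  w = (5 - (2)·-0.6463 - (-2)·-0.0510) / (8) = 0.7738

(-0.6463, -0.0510, 0.7738)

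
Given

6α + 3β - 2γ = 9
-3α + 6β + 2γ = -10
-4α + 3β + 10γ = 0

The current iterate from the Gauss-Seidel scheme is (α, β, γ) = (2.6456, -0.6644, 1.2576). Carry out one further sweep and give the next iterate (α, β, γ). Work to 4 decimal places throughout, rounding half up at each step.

(2.2514, -0.9602, 1.1886)

One sweep:
  α = (9 - (3)·-0.6644 - (-2)·1.2576) / (6) = 2.2514
  β = (-10 - (-3)·2.2514 - (2)·1.2576) / (6) = -0.9602
  γ = (0 - (-4)·2.2514 - (3)·-0.9602) / (10) = 1.1886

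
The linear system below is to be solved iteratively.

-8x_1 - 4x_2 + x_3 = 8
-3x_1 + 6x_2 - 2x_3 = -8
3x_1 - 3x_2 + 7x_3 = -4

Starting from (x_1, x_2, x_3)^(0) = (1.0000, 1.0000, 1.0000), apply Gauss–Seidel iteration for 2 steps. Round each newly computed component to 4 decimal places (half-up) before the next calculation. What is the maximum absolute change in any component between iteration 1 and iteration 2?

1.1306

Iteration 1:
  x_1 = (8 - (-4)·1.0000 - (1)·1.0000) / (-8) = -1.3750
  x_2 = (-8 - (-3)·-1.3750 - (-2)·1.0000) / (6) = -1.6875
  x_3 = (-4 - (3)·-1.3750 - (-3)·-1.6875) / (7) = -0.7054
Iteration 2:
  x_1 = (8 - (-4)·-1.6875 - (1)·-0.7054) / (-8) = -0.2444
  x_2 = (-8 - (-3)·-0.2444 - (-2)·-0.7054) / (6) = -1.6907
  x_3 = (-4 - (3)·-0.2444 - (-3)·-1.6907) / (7) = -1.1913
Change: (1.1306, -0.0032, -0.4859) → max |·| = 1.1306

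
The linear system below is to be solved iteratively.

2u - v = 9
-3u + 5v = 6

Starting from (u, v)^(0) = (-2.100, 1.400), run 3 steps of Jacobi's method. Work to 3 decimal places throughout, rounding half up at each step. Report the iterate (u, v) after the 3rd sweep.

(6.660, 3.882)

Iteration 1:
  u = (9 - (-1)·1.400) / (2) = 5.200
  v = (6 - (-3)·-2.100) / (5) = -0.060
Iteration 2:
  u = (9 - (-1)·-0.060) / (2) = 4.470
  v = (6 - (-3)·5.200) / (5) = 4.320
Iteration 3:
  u = (9 - (-1)·4.320) / (2) = 6.660
  v = (6 - (-3)·4.470) / (5) = 3.882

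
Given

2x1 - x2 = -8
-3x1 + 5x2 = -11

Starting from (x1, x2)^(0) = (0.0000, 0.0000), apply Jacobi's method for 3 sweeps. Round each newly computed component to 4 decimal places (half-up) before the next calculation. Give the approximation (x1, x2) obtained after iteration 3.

Iteration 1:
  x1 = (-8 - (-1)·0.0000) / (2) = -4.0000
  x2 = (-11 - (-3)·0.0000) / (5) = -2.2000
Iteration 2:
  x1 = (-8 - (-1)·-2.2000) / (2) = -5.1000
  x2 = (-11 - (-3)·-4.0000) / (5) = -4.6000
Iteration 3:
  x1 = (-8 - (-1)·-4.6000) / (2) = -6.3000
  x2 = (-11 - (-3)·-5.1000) / (5) = -5.2600

(-6.3000, -5.2600)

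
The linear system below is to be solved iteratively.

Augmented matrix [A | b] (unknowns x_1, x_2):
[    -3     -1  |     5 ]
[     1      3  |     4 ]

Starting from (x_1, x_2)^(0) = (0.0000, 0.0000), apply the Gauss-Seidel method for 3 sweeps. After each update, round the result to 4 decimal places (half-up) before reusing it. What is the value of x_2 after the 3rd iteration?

Iteration 1:
  x_1 = (5 - (-1)·0.0000) / (-3) = -1.6667
  x_2 = (4 - (1)·-1.6667) / (3) = 1.8889
Iteration 2:
  x_1 = (5 - (-1)·1.8889) / (-3) = -2.2963
  x_2 = (4 - (1)·-2.2963) / (3) = 2.0988
Iteration 3:
  x_1 = (5 - (-1)·2.0988) / (-3) = -2.3663
  x_2 = (4 - (1)·-2.3663) / (3) = 2.1221

2.1221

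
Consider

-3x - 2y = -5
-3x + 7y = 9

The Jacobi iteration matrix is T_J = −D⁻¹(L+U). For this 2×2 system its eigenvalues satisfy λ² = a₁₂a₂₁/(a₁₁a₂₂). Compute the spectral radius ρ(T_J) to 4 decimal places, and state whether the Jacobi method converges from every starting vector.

0.5345

a₁₂a₂₁/(a₁₁a₂₂) = (-2)·(-3) / ((-3)·(7)) = -0.285714
ρ = √|-0.285714| = √0.285714 = 0.5345
ρ < 1, so Jacobi converges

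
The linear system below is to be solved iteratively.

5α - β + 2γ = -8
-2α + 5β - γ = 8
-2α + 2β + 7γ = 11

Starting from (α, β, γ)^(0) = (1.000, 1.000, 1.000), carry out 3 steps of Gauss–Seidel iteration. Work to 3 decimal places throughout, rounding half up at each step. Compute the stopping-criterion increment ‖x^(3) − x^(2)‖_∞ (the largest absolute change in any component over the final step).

0.014

Iteration 1:
  α = (-8 - (-1)·1.000 - (2)·1.000) / (5) = -1.800
  β = (8 - (-2)·-1.800 - (-1)·1.000) / (5) = 1.080
  γ = (11 - (-2)·-1.800 - (2)·1.080) / (7) = 0.749
Iteration 2:
  α = (-8 - (-1)·1.080 - (2)·0.749) / (5) = -1.684
  β = (8 - (-2)·-1.684 - (-1)·0.749) / (5) = 1.076
  γ = (11 - (-2)·-1.684 - (2)·1.076) / (7) = 0.783
Iteration 3:
  α = (-8 - (-1)·1.076 - (2)·0.783) / (5) = -1.698
  β = (8 - (-2)·-1.698 - (-1)·0.783) / (5) = 1.077
  γ = (11 - (-2)·-1.698 - (2)·1.077) / (7) = 0.779
Change: (-0.014, 0.001, -0.004) → max |·| = 0.014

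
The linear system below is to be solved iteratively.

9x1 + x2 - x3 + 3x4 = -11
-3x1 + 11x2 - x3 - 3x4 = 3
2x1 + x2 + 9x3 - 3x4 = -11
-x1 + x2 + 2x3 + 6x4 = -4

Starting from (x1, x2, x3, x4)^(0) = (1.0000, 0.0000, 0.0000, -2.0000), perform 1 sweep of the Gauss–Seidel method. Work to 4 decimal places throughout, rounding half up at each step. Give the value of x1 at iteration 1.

-0.5556

Iteration 1:
  x1 = (-11 - (1)·0.0000 - (-1)·0.0000 - (3)·-2.0000) / (9) = -0.5556
  x2 = (3 - (-3)·-0.5556 - (-1)·0.0000 - (-3)·-2.0000) / (11) = -0.4243
  x3 = (-11 - (2)·-0.5556 - (1)·-0.4243 - (-3)·-2.0000) / (9) = -1.7183
  x4 = (-4 - (-1)·-0.5556 - (1)·-0.4243 - (2)·-1.7183) / (6) = -0.1158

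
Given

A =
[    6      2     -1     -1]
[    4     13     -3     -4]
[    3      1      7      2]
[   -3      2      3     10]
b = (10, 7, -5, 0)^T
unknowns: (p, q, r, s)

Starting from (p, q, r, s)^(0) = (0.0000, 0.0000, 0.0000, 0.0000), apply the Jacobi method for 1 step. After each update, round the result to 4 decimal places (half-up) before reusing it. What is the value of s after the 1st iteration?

Iteration 1:
  p = (10 - (2)·0.0000 - (-1)·0.0000 - (-1)·0.0000) / (6) = 1.6667
  q = (7 - (4)·0.0000 - (-3)·0.0000 - (-4)·0.0000) / (13) = 0.5385
  r = (-5 - (3)·0.0000 - (1)·0.0000 - (2)·0.0000) / (7) = -0.7143
  s = (0 - (-3)·0.0000 - (2)·0.0000 - (3)·0.0000) / (10) = 0.0000

0.0000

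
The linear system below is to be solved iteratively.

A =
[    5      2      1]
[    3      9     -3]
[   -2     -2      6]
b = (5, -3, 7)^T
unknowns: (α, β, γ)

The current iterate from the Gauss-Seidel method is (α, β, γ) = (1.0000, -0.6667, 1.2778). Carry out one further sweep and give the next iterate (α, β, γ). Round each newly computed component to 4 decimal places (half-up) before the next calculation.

(1.0111, -0.2444, 1.4222)

One sweep:
  α = (5 - (2)·-0.6667 - (1)·1.2778) / (5) = 1.0111
  β = (-3 - (3)·1.0111 - (-3)·1.2778) / (9) = -0.2444
  γ = (7 - (-2)·1.0111 - (-2)·-0.2444) / (6) = 1.4222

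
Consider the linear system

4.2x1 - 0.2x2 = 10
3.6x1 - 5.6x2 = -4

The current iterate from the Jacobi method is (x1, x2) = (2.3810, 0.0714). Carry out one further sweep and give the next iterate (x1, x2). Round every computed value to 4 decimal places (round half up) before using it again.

(2.3844, 2.2449)

One sweep:
  x1 = (10 - (-0.2)·0.0714) / (4.2) = 2.3844
  x2 = (-4 - (3.6)·2.3810) / (-5.6) = 2.2449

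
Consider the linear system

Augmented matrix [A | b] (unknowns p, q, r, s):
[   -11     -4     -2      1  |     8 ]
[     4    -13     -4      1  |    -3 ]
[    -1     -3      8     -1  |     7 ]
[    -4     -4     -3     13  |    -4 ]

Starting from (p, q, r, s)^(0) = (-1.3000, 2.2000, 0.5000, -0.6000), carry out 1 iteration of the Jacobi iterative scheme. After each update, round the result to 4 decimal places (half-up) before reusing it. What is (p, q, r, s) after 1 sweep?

Iteration 1:
  p = (8 - (-4)·2.2000 - (-2)·0.5000 - (1)·-0.6000) / (-11) = -1.6727
  q = (-3 - (4)·-1.3000 - (-4)·0.5000 - (1)·-0.6000) / (-13) = -0.3692
  r = (7 - (-1)·-1.3000 - (-3)·2.2000 - (-1)·-0.6000) / (8) = 1.4625
  s = (-4 - (-4)·-1.3000 - (-4)·2.2000 - (-3)·0.5000) / (13) = 0.0846

(-1.6727, -0.3692, 1.4625, 0.0846)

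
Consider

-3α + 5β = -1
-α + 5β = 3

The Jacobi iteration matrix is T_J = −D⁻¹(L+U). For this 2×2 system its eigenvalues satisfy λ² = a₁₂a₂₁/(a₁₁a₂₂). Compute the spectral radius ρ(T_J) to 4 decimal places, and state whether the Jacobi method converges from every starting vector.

a₁₂a₂₁/(a₁₁a₂₂) = (5)·(-1) / ((-3)·(5)) = 0.333333
ρ = √|0.333333| = √0.333333 = 0.5774
ρ < 1, so Jacobi converges

0.5774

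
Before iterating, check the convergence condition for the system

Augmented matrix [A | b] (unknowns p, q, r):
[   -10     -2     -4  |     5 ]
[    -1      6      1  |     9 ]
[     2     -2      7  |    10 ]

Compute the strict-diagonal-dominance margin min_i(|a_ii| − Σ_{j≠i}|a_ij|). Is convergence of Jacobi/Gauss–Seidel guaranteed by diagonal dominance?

row 1: |-10| − (2+4) = 4
row 2: |6| − (1+1) = 4
row 3: |7| − (2+2) = 3
minimum over rows = 3 → strictly diagonally dominant (convergence guaranteed)

3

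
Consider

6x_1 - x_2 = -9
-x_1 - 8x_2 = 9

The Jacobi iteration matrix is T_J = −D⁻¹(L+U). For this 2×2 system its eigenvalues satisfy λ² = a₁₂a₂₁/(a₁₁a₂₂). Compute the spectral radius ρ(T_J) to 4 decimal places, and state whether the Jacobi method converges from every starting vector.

a₁₂a₂₁/(a₁₁a₂₂) = (-1)·(-1) / ((6)·(-8)) = -0.020833
ρ = √|-0.020833| = √0.020833 = 0.1443
ρ < 1, so Jacobi converges

0.1443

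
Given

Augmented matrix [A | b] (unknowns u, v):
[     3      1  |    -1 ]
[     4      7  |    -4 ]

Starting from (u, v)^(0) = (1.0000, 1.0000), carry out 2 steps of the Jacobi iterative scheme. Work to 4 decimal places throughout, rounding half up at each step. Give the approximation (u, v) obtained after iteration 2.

Iteration 1:
  u = (-1 - (1)·1.0000) / (3) = -0.6667
  v = (-4 - (4)·1.0000) / (7) = -1.1429
Iteration 2:
  u = (-1 - (1)·-1.1429) / (3) = 0.0476
  v = (-4 - (4)·-0.6667) / (7) = -0.1905

(0.0476, -0.1905)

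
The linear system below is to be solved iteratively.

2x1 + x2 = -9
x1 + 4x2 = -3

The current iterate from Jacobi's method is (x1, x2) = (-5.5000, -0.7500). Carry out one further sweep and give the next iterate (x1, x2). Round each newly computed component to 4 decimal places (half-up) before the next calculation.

One sweep:
  x1 = (-9 - (1)·-0.7500) / (2) = -4.1250
  x2 = (-3 - (1)·-5.5000) / (4) = 0.6250

(-4.1250, 0.6250)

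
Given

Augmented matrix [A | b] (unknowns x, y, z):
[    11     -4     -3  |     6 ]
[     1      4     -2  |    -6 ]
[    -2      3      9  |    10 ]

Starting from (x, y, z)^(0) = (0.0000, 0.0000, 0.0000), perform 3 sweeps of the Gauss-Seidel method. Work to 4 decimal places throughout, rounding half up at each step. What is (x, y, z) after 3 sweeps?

Iteration 1:
  x = (6 - (-4)·0.0000 - (-3)·0.0000) / (11) = 0.5455
  y = (-6 - (1)·0.5455 - (-2)·0.0000) / (4) = -1.6364
  z = (10 - (-2)·0.5455 - (3)·-1.6364) / (9) = 1.7778
Iteration 2:
  x = (6 - (-4)·-1.6364 - (-3)·1.7778) / (11) = 0.4353
  y = (-6 - (1)·0.4353 - (-2)·1.7778) / (4) = -0.7199
  z = (10 - (-2)·0.4353 - (3)·-0.7199) / (9) = 1.4478
Iteration 3:
  x = (6 - (-4)·-0.7199 - (-3)·1.4478) / (11) = 0.6785
  y = (-6 - (1)·0.6785 - (-2)·1.4478) / (4) = -0.9457
  z = (10 - (-2)·0.6785 - (3)·-0.9457) / (9) = 1.5771

(0.6785, -0.9457, 1.5771)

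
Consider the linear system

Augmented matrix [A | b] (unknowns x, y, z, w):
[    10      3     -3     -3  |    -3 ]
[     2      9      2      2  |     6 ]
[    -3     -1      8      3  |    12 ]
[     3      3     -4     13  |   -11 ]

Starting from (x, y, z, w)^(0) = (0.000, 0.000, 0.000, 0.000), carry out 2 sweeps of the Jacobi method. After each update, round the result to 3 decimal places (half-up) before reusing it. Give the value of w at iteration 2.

Iteration 1:
  x = (-3 - (3)·0.000 - (-3)·0.000 - (-3)·0.000) / (10) = -0.300
  y = (6 - (2)·0.000 - (2)·0.000 - (2)·0.000) / (9) = 0.667
  z = (12 - (-3)·0.000 - (-1)·0.000 - (3)·0.000) / (8) = 1.500
  w = (-11 - (3)·0.000 - (3)·0.000 - (-4)·0.000) / (13) = -0.846
Iteration 2:
  x = (-3 - (3)·0.667 - (-3)·1.500 - (-3)·-0.846) / (10) = -0.304
  y = (6 - (2)·-0.300 - (2)·1.500 - (2)·-0.846) / (9) = 0.588
  z = (12 - (-3)·-0.300 - (-1)·0.667 - (3)·-0.846) / (8) = 1.788
  w = (-11 - (3)·-0.300 - (3)·0.667 - (-4)·1.500) / (13) = -0.469

-0.469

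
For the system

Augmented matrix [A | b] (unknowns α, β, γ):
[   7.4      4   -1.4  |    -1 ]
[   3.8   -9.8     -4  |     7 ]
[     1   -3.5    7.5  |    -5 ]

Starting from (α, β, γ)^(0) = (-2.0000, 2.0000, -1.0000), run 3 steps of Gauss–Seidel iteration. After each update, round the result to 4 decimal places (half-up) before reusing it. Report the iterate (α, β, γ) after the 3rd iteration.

(-0.1320, -0.4285, -0.8490)

Iteration 1:
  α = (-1 - (4)·2.0000 - (-1.4)·-1.0000) / (7.4) = -1.4054
  β = (7 - (3.8)·-1.4054 - (-4)·-1.0000) / (-9.8) = -0.8511
  γ = (-5 - (1)·-1.4054 - (-3.5)·-0.8511) / (7.5) = -0.8765
Iteration 2:
  α = (-1 - (4)·-0.8511 - (-1.4)·-0.8765) / (7.4) = 0.1591
  β = (7 - (3.8)·0.1591 - (-4)·-0.8765) / (-9.8) = -0.2948
  γ = (-5 - (1)·0.1591 - (-3.5)·-0.2948) / (7.5) = -0.8255
Iteration 3:
  α = (-1 - (4)·-0.2948 - (-1.4)·-0.8255) / (7.4) = -0.1320
  β = (7 - (3.8)·-0.1320 - (-4)·-0.8255) / (-9.8) = -0.4285
  γ = (-5 - (1)·-0.1320 - (-3.5)·-0.4285) / (7.5) = -0.8490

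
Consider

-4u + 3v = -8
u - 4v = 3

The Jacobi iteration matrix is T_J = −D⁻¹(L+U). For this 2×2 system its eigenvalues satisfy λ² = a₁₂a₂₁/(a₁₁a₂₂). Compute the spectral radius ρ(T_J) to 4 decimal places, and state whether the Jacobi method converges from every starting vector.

a₁₂a₂₁/(a₁₁a₂₂) = (3)·(1) / ((-4)·(-4)) = 0.187500
ρ = √|0.187500| = √0.187500 = 0.4330
ρ < 1, so Jacobi converges

0.4330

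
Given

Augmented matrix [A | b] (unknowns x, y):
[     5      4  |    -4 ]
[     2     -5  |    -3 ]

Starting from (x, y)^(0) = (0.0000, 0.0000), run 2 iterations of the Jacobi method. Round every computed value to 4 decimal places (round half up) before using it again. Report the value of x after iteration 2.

Iteration 1:
  x = (-4 - (4)·0.0000) / (5) = -0.8000
  y = (-3 - (2)·0.0000) / (-5) = 0.6000
Iteration 2:
  x = (-4 - (4)·0.6000) / (5) = -1.2800
  y = (-3 - (2)·-0.8000) / (-5) = 0.2800

-1.2800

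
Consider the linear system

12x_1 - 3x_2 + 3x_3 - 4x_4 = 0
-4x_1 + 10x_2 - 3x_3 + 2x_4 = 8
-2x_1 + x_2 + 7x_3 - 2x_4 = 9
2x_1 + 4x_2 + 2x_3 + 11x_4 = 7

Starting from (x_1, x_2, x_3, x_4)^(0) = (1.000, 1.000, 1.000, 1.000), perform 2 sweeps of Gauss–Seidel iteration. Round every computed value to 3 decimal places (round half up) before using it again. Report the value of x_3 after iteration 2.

1.049

Iteration 1:
  x_1 = (0 - (-3)·1.000 - (3)·1.000 - (-4)·1.000) / (12) = 0.333
  x_2 = (8 - (-4)·0.333 - (-3)·1.000 - (2)·1.000) / (10) = 1.033
  x_3 = (9 - (-2)·0.333 - (1)·1.033 - (-2)·1.000) / (7) = 1.519
  x_4 = (7 - (2)·0.333 - (4)·1.033 - (2)·1.519) / (11) = -0.076
Iteration 2:
  x_1 = (0 - (-3)·1.033 - (3)·1.519 - (-4)·-0.076) / (12) = -0.147
  x_2 = (8 - (-4)·-0.147 - (-3)·1.519 - (2)·-0.076) / (10) = 1.212
  x_3 = (9 - (-2)·-0.147 - (1)·1.212 - (-2)·-0.076) / (7) = 1.049
  x_4 = (7 - (2)·-0.147 - (4)·1.212 - (2)·1.049) / (11) = 0.032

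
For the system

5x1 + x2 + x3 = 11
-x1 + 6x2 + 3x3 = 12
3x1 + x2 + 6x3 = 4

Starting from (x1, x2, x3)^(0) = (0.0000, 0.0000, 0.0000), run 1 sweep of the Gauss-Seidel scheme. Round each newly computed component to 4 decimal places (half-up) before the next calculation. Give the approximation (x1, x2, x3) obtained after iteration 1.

(2.2000, 2.3667, -0.8278)

Iteration 1:
  x1 = (11 - (1)·0.0000 - (1)·0.0000) / (5) = 2.2000
  x2 = (12 - (-1)·2.2000 - (3)·0.0000) / (6) = 2.3667
  x3 = (4 - (3)·2.2000 - (1)·2.3667) / (6) = -0.8278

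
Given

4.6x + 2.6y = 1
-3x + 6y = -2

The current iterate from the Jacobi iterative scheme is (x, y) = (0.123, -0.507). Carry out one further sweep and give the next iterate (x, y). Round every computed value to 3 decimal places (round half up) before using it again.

(0.504, -0.272)

One sweep:
  x = (1 - (2.6)·-0.507) / (4.6) = 0.504
  y = (-2 - (-3)·0.123) / (6) = -0.272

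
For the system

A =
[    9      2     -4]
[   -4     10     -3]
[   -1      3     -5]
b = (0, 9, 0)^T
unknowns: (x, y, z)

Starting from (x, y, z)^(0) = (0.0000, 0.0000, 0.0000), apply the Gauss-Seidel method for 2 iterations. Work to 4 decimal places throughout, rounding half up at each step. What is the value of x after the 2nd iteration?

0.0400

Iteration 1:
  x = (0 - (2)·0.0000 - (-4)·0.0000) / (9) = 0.0000
  y = (9 - (-4)·0.0000 - (-3)·0.0000) / (10) = 0.9000
  z = (0 - (-1)·0.0000 - (3)·0.9000) / (-5) = 0.5400
Iteration 2:
  x = (0 - (2)·0.9000 - (-4)·0.5400) / (9) = 0.0400
  y = (9 - (-4)·0.0400 - (-3)·0.5400) / (10) = 1.0780
  z = (0 - (-1)·0.0400 - (3)·1.0780) / (-5) = 0.6388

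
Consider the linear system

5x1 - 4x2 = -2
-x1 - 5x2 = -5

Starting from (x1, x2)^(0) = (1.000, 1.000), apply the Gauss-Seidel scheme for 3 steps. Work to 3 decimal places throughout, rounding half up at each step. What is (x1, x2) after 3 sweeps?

(0.346, 0.931)

Iteration 1:
  x1 = (-2 - (-4)·1.000) / (5) = 0.400
  x2 = (-5 - (-1)·0.400) / (-5) = 0.920
Iteration 2:
  x1 = (-2 - (-4)·0.920) / (5) = 0.336
  x2 = (-5 - (-1)·0.336) / (-5) = 0.933
Iteration 3:
  x1 = (-2 - (-4)·0.933) / (5) = 0.346
  x2 = (-5 - (-1)·0.346) / (-5) = 0.931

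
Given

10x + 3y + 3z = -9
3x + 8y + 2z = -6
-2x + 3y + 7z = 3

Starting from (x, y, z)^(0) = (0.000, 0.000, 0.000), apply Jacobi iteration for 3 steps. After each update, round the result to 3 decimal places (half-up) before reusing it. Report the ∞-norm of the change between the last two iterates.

0.088

Iteration 1:
  x = (-9 - (3)·0.000 - (3)·0.000) / (10) = -0.900
  y = (-6 - (3)·0.000 - (2)·0.000) / (8) = -0.750
  z = (3 - (-2)·0.000 - (3)·0.000) / (7) = 0.429
Iteration 2:
  x = (-9 - (3)·-0.750 - (3)·0.429) / (10) = -0.804
  y = (-6 - (3)·-0.900 - (2)·0.429) / (8) = -0.520
  z = (3 - (-2)·-0.900 - (3)·-0.750) / (7) = 0.493
Iteration 3:
  x = (-9 - (3)·-0.520 - (3)·0.493) / (10) = -0.892
  y = (-6 - (3)·-0.804 - (2)·0.493) / (8) = -0.572
  z = (3 - (-2)·-0.804 - (3)·-0.520) / (7) = 0.422
Change: (-0.088, -0.052, -0.071) → max |·| = 0.088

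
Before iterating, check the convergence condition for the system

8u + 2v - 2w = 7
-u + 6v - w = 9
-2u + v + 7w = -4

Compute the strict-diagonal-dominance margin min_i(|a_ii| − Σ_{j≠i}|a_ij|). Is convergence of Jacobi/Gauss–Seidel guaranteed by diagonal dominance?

row 1: |8| − (2+2) = 4
row 2: |6| − (1+1) = 4
row 3: |7| − (2+1) = 4
minimum over rows = 4 → strictly diagonally dominant (convergence guaranteed)

4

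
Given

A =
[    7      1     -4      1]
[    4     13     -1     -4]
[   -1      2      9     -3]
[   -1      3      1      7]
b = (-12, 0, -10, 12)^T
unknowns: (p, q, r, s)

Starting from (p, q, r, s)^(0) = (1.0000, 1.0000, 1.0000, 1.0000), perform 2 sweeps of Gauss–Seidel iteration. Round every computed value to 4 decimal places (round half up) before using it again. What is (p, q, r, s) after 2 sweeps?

Iteration 1:
  p = (-12 - (1)·1.0000 - (-4)·1.0000 - (1)·1.0000) / (7) = -1.4286
  q = (0 - (4)·-1.4286 - (-1)·1.0000 - (-4)·1.0000) / (13) = 0.8242
  r = (-10 - (-1)·-1.4286 - (2)·0.8242 - (-3)·1.0000) / (9) = -1.1197
  s = (12 - (-1)·-1.4286 - (3)·0.8242 - (1)·-1.1197) / (7) = 1.3169
Iteration 2:
  p = (-12 - (1)·0.8242 - (-4)·-1.1197 - (1)·1.3169) / (7) = -2.6600
  q = (0 - (4)·-2.6600 - (-1)·-1.1197 - (-4)·1.3169) / (13) = 1.1375
  r = (-10 - (-1)·-2.6600 - (2)·1.1375 - (-3)·1.3169) / (9) = -1.2205
  s = (12 - (-1)·-2.6600 - (3)·1.1375 - (1)·-1.2205) / (7) = 1.0211

(-2.6600, 1.1375, -1.2205, 1.0211)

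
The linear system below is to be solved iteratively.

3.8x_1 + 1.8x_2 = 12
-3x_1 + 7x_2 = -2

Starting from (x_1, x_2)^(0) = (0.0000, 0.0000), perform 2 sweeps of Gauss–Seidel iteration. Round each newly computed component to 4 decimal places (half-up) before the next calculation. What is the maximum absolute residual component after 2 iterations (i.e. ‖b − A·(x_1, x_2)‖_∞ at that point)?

Iteration 1:
  x_1 = (12 - (1.8)·0.0000) / (3.8) = 3.1579
  x_2 = (-2 - (-3)·3.1579) / (7) = 1.0677
Iteration 2:
  x_1 = (12 - (1.8)·1.0677) / (3.8) = 2.6521
  x_2 = (-2 - (-3)·2.6521) / (7) = 0.8509
Residual b − A·x = (0.3904, 0.0000); ∞-norm = 0.3904

0.3904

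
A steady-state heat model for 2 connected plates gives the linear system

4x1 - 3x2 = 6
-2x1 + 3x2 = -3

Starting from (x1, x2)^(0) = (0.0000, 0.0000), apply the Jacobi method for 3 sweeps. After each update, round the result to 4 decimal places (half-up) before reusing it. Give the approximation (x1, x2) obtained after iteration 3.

Iteration 1:
  x1 = (6 - (-3)·0.0000) / (4) = 1.5000
  x2 = (-3 - (-2)·0.0000) / (3) = -1.0000
Iteration 2:
  x1 = (6 - (-3)·-1.0000) / (4) = 0.7500
  x2 = (-3 - (-2)·1.5000) / (3) = 0.0000
Iteration 3:
  x1 = (6 - (-3)·0.0000) / (4) = 1.5000
  x2 = (-3 - (-2)·0.7500) / (3) = -0.5000

(1.5000, -0.5000)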